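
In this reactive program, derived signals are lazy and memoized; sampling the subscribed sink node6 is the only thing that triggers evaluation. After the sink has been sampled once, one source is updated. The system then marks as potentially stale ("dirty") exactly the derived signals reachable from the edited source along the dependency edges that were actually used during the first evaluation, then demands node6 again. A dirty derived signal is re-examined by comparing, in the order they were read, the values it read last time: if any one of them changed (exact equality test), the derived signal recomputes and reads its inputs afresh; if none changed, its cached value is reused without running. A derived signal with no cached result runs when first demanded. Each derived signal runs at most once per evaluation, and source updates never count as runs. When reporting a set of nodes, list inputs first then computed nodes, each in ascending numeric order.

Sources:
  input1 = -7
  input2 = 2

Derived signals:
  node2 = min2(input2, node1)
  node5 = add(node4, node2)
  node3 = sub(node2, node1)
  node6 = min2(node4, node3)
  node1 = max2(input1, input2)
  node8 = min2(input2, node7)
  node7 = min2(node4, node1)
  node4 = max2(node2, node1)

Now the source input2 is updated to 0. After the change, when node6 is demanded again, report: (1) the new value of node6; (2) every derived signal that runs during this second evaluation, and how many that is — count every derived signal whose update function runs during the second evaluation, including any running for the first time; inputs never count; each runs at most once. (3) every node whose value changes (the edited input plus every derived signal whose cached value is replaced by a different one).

First demand of the output computes:
  node1 = max2(-7, 2) = 2
  node2 = min2(2, 2) = 2
  node3 = sub(2, 2) = 0
  node4 = max2(2, 2) = 2
  node6 = min2(2, 0) = 0

After the edit, cleaning proceeds:
  node1: a read changed (input2 2->0) — executes, giving 0.
  node2: a read changed (input2 2->0; node1 2->0) — executes, giving 0.
  node3: a read changed (node2 2->0; node1 2->0) — executes, giving 0 — identical to its old value.
  node4: a read changed (node2 2->0; node1 2->0) — executes, giving 0.
  node6: a read changed (node4 2->0) — executes, giving 0 — identical to its old value.

Demanding node6 again yields 0.
5 derived signals run: node1, node2, node3, node4, node6.
The nodes whose values change: input2, node1, node2, node4.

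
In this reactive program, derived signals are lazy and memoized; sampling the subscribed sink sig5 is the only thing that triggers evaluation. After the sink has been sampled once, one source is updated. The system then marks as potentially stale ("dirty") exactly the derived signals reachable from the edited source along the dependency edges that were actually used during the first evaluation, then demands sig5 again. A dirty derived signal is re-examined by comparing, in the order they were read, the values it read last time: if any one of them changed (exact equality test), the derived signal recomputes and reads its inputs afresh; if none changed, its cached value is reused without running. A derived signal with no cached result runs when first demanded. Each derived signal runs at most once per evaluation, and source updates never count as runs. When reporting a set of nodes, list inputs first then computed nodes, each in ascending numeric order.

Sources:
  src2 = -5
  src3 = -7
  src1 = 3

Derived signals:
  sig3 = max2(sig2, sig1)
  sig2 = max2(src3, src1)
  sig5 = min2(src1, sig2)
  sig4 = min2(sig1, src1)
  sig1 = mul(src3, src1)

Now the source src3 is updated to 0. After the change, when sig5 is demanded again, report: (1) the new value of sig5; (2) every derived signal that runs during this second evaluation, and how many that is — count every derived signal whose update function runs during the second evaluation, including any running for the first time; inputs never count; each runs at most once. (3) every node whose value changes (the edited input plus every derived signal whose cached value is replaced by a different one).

Demanding sig5 again yields 3.
1 derived signals run: sig2.
The nodes whose values change: src3.
Note the absorption at sig2: it re-runs yet its value is the same, leaving the output's value untouched.

First demand of the output computes:
  sig2 = max2(-7, 3) = 3
  sig5 = min2(3, 3) = 3

After the edit, cleaning proceeds:
  sig2: a read changed (src3 -7->0) — executes, giving 3 — identical to its old value.
  sig5: dirty, but its reads are unchanged (src1 unchanged, sig2 unchanged); cached 3 stands.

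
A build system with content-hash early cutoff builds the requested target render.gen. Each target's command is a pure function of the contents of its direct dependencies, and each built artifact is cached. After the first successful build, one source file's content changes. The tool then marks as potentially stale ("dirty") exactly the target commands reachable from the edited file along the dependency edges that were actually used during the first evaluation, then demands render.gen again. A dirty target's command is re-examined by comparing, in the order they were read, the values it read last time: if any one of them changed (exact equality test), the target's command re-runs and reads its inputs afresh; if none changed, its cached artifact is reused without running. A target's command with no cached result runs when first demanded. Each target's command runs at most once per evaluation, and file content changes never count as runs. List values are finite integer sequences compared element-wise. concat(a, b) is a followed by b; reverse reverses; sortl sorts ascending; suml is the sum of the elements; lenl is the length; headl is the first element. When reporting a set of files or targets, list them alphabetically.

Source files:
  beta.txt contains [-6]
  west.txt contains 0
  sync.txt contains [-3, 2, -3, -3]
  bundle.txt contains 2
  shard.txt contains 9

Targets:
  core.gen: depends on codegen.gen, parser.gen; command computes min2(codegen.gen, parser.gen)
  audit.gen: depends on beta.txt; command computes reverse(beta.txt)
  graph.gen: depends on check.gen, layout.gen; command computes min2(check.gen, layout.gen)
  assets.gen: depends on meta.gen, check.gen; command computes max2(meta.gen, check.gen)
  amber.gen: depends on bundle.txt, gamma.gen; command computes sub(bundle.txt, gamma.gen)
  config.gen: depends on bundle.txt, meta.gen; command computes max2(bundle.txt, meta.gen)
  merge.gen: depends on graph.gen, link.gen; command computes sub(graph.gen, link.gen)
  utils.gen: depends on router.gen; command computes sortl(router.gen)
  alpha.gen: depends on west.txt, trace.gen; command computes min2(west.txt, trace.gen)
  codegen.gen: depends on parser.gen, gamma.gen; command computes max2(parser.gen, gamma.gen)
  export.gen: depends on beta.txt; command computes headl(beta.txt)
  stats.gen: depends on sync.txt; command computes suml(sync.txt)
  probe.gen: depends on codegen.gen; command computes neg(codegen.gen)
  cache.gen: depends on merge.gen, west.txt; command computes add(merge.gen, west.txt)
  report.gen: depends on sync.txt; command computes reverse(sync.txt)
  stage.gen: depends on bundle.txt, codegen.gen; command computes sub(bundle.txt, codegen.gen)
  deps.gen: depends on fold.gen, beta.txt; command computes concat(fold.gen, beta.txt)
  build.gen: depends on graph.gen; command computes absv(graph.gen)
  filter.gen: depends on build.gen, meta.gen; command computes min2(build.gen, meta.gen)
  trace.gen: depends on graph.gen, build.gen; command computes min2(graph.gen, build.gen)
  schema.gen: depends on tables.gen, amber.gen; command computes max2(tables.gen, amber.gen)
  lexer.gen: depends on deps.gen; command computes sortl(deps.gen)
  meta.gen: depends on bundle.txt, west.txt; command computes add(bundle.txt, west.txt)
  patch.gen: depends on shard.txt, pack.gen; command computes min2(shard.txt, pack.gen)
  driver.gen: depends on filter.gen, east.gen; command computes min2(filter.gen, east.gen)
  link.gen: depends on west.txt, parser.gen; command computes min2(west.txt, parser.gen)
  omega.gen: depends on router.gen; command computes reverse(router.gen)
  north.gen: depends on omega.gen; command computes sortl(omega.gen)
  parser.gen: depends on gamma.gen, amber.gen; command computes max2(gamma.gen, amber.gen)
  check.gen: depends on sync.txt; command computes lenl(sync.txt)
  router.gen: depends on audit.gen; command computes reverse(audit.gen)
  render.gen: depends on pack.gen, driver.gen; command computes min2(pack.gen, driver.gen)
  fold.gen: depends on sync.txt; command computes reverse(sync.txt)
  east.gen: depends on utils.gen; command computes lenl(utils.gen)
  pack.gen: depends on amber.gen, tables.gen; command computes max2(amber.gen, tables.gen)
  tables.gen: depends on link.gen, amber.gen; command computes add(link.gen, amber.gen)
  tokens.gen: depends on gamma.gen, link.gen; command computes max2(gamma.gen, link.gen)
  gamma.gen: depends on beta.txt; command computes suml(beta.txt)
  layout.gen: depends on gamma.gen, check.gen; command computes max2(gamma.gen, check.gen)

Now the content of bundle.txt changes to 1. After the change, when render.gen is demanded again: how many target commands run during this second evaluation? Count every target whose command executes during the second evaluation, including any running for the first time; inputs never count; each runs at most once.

Target commands that run: amber.gen, driver.gen, filter.gen, link.gen, meta.gen, pack.gen, parser.gen, render.gen, tables.gen — 9 in total.

First evaluation (everything demanded from the output):
  audit.gen = reverse([-6]) = [-6]
  check.gen = lenl([-3, 2, -3, -3]) = 4
  gamma.gen = suml([-6]) = -6
  amber.gen = sub(2, -6) = 8
  layout.gen = max2(-6, 4) = 4
  graph.gen = min2(4, 4) = 4
  build.gen = absv(4) = 4
  meta.gen = add(2, 0) = 2
  filter.gen = min2(4, 2) = 2
  parser.gen = max2(-6, 8) = 8
  link.gen = min2(0, 8) = 0
  router.gen = reverse([-6]) = [-6]
  tables.gen = add(0, 8) = 8
  pack.gen = max2(8, 8) = 8
  utils.gen = sortl([-6]) = [-6]
  east.gen = lenl([-6]) = 1
  driver.gen = min2(2, 1) = 1
  render.gen = min2(8, 1) = 1

Propagation after the edit:
  amber.gen: runs — bundle.txt 2->1; result 7.
  meta.gen: runs — bundle.txt 2->1; result 1.
  filter.gen: runs — meta.gen 2->1; result 1.
  driver.gen: runs — filter.gen 2->1; result 1 (same value as before).
  parser.gen: runs — amber.gen 8->7; result 7.
  link.gen: runs — parser.gen 8->7; result 0 (same value as before).
  tables.gen: runs — amber.gen 8->7; result 7.
  pack.gen: runs — amber.gen 8->7; tables.gen 8->7; result 7.
  render.gen: runs — pack.gen 8->7; result 1 (same value as before).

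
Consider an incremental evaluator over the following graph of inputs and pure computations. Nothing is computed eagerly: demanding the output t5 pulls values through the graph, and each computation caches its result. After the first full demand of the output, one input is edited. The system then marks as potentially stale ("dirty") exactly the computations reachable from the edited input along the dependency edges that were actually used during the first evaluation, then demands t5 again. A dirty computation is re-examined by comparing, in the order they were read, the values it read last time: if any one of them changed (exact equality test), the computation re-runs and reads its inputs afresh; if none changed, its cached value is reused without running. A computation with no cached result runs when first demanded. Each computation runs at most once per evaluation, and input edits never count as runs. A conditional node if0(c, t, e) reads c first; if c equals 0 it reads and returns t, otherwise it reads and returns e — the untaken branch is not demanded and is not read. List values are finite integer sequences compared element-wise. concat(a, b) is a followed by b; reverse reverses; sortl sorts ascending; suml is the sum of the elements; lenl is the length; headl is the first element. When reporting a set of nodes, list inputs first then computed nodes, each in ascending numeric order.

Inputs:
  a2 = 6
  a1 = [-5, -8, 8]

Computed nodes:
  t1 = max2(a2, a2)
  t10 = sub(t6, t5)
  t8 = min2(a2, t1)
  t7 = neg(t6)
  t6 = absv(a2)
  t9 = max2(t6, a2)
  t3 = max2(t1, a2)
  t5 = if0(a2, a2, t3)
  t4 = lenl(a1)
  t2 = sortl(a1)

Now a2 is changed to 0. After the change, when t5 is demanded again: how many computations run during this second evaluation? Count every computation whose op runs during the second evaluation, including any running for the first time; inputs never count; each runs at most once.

Initial pass — values computed on the first demand:
  t1 = max2(6, 6) = 6
  t3 = max2(6, 6) = 6
  t5 = if0(a2=6 -> else branch t3) = 6

Second demand — change propagation:
  t1: dirty yet unreached — the second evaluation never asks for it.
  t3: dirty yet unreached — the second evaluation never asks for it.
  t5: re-runs because a2 6->0; new result 0.

The important point: the flipped condition redirects demand; t1, t3 are left stale, never re-checked.

Run set: t5 (1 run).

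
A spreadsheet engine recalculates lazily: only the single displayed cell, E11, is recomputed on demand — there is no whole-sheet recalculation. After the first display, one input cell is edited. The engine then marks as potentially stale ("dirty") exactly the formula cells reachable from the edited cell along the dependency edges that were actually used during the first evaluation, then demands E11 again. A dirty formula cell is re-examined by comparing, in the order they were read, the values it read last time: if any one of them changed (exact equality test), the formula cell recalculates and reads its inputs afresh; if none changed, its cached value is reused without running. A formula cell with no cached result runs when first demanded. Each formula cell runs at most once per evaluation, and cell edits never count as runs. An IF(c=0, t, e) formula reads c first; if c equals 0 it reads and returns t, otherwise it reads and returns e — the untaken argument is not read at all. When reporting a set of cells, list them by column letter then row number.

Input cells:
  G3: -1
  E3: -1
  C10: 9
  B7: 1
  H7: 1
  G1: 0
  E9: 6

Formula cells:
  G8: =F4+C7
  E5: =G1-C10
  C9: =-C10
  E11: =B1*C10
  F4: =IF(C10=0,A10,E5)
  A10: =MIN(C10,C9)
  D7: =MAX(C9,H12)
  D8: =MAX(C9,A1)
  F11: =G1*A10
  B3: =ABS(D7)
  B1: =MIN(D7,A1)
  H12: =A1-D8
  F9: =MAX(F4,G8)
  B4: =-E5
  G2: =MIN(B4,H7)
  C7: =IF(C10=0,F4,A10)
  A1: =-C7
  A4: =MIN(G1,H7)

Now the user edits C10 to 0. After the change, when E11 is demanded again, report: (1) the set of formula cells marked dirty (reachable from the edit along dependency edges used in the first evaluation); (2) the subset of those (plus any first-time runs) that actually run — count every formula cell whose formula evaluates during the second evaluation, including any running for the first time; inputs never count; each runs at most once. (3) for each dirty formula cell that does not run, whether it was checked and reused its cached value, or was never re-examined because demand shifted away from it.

First evaluation (everything demanded from the output):
  C9 = -(9) = -9
  A10 = MIN(9, -9) = -9
  C7 = IF(C10=0: C10=9 -> else branch A10) = -9
  A1 = -(-9) = 9
  D8 = MAX(-9, 9) = 9
  H12 = 9 - 9 = 0
  D7 = MAX(-9, 0) = 0
  B1 = MIN(0, 9) = 0
  E11 = 0 * 9 = 0

Propagation after the edit:
  C9: runs — C10 9->0; result 0.
  A10: runs — C10 9->0; C9 -9->0; result 0.
  F4: demanded for the first time — runs, produces 0.
  C7: runs — C10 9->0; A10 -9->0; result 0.
  A1: runs — C7 -9->0; result 0.
  D8: runs — C9 -9->0; A1 9->0; result 0.
  H12: runs — A1 9->0; D8 9->0; result 0 (same value as before).
  D7: runs — C9 -9->0; result 0 (same value as before).
  B1: runs — A1 9->0; result 0 (same value as before).
  E11: runs — C10 9->0; result 0 (same value as before).

Key observation: a condition flipped, so demand reaches new nodes — F4 runs for the first time.

Marked dirty: A1, A10, B1, C7, C9, D7, D8, E11, H12.
Formula cells that run: A1, A10, B1, C7, C9, D7, D8, E11, F4, H12 — 10 in total.
Every dirty formula cell ran.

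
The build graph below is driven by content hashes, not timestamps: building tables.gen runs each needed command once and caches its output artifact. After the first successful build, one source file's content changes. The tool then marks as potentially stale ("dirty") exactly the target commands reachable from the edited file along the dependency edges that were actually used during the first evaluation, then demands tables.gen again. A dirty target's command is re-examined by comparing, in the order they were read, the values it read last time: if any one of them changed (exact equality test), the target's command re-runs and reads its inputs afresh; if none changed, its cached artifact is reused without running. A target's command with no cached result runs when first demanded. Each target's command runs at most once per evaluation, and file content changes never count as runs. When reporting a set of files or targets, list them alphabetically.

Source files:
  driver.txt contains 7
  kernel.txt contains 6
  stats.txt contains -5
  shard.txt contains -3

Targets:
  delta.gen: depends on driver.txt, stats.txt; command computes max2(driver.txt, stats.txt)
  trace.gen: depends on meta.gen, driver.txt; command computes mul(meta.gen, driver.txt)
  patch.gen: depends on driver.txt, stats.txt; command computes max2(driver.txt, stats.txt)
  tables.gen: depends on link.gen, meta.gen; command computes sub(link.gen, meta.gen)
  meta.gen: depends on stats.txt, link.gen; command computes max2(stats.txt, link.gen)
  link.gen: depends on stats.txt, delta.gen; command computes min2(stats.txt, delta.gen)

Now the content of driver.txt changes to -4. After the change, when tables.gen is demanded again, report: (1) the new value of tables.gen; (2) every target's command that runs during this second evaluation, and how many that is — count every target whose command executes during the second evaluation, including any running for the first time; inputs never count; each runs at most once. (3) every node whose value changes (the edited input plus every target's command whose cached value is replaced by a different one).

Initial pass — values computed on the first demand:
  delta.gen = max2(7, -5) = 7
  link.gen = min2(-5, 7) = -5
  meta.gen = max2(-5, -5) = -5
  tables.gen = sub(-5, -5) = 0

Second demand — change propagation:
  delta.gen: re-runs because driver.txt 7->-4; new result -4.
  link.gen: re-runs because delta.gen 7->-4; new result -5 (unchanged).
  meta.gen: re-examined; everything it read last time is the same (stats.txt unchanged, link.gen unchanged) — cache -5 kept, no run.
  tables.gen: re-examined; everything it read last time is the same (link.gen unchanged, meta.gen unchanged) — cache 0 kept, no run.

The important point: link.gen recomputes to an identical value, and the output ends up unchanged.

tables.gen now evaluates to 0.
Run set: delta.gen, link.gen (2 run).
Changed values: delta.gen, driver.txt.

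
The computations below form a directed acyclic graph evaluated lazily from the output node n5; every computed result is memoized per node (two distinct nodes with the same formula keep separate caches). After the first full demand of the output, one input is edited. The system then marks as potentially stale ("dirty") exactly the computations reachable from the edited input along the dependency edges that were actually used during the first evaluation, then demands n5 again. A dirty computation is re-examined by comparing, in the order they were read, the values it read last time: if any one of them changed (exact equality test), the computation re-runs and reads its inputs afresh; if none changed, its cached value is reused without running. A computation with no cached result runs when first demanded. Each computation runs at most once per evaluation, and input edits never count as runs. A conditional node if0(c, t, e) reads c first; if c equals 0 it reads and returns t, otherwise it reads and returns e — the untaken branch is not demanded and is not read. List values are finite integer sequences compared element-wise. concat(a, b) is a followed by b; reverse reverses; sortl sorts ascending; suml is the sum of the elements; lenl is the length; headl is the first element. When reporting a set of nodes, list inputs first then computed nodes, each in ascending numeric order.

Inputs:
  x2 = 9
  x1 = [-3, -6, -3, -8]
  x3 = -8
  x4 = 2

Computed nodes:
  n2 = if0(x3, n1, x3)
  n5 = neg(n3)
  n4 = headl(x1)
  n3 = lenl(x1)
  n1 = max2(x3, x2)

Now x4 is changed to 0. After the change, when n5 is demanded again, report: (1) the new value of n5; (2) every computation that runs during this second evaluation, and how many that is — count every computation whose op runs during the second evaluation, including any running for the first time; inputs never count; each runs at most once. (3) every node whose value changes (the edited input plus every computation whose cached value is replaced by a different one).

First demand of the output computes:
  n3 = lenl([-3, -6, -3, -8]) = 4
  n5 = neg(4) = -4

After the edit, cleaning proceeds:
  no node depends on x4 at all; the second demand re-runs nothing.

Note the shortcut — nothing in the graph depends on x4 at all, so no recomputation happens.

Demanding n5 again yields -4.
0 computations run: none.
The nodes whose values change: x4.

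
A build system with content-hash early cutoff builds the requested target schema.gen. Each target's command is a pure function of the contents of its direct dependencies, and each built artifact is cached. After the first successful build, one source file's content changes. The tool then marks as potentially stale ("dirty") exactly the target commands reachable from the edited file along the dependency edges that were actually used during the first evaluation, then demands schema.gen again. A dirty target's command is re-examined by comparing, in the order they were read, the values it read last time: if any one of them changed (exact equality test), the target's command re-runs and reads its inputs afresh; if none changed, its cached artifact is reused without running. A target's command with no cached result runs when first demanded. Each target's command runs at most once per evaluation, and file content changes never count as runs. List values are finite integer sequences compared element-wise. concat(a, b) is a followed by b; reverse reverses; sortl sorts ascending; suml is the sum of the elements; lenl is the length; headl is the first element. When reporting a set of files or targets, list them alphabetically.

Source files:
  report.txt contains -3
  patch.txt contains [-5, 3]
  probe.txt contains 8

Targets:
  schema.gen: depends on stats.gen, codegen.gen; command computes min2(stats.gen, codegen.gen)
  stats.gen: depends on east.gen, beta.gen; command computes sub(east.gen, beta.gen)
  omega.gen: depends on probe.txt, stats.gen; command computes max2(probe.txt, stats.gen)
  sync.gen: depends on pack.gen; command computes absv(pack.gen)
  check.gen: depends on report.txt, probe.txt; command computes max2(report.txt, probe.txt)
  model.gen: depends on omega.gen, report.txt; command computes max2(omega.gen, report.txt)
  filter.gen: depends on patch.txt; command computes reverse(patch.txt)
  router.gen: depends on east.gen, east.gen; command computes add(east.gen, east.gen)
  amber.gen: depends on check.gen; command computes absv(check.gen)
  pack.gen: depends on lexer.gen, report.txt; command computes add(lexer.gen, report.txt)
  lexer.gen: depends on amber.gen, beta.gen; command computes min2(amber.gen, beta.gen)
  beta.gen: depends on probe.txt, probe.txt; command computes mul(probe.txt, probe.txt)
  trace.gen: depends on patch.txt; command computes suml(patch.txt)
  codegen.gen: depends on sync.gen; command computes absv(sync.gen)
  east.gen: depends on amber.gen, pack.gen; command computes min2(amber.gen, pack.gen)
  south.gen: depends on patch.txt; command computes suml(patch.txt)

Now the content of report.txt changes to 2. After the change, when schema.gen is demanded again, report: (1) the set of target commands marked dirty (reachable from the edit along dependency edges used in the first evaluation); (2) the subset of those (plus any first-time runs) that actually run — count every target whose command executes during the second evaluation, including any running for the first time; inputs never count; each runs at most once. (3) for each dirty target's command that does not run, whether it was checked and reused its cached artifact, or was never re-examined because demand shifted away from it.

Marked dirty: amber.gen, check.gen, codegen.gen, east.gen, lexer.gen, pack.gen, schema.gen, stats.gen, sync.gen.
Target commands that run: check.gen, codegen.gen, east.gen, pack.gen, schema.gen, stats.gen, sync.gen — 7 in total.
Checked but reused from cache: amber.gen, lexer.gen.
Key observation: the cutoff stops propagation at amber.gen — its inputs' values are unchanged, so it reuses its cache.

First evaluation (everything demanded from the output):
  beta.gen = mul(8, 8) = 64
  check.gen = max2(-3, 8) = 8
  amber.gen = absv(8) = 8
  lexer.gen = min2(8, 64) = 8
  pack.gen = add(8, -3) = 5
  east.gen = min2(8, 5) = 5
  stats.gen = sub(5, 64) = -59
  sync.gen = absv(5) = 5
  codegen.gen = absv(5) = 5
  schema.gen = min2(-59, 5) = -59

Propagation after the edit:
  check.gen: runs — report.txt -3->2; result 8 (same value as before).
  amber.gen: checked — values it read are unchanged (check.gen unchanged); reused cached 8 without running.
  lexer.gen: checked — values it read are unchanged (amber.gen unchanged, beta.gen unchanged); reused cached 8 without running.
  pack.gen: runs — report.txt -3->2; result 10.
  east.gen: runs — pack.gen 5->10; result 8.
  stats.gen: runs — east.gen 5->8; result -56.
  sync.gen: runs — pack.gen 5->10; result 10.
  codegen.gen: runs — sync.gen 5->10; result 10.
  schema.gen: runs — stats.gen -59->-56; codegen.gen 5->10; result -56.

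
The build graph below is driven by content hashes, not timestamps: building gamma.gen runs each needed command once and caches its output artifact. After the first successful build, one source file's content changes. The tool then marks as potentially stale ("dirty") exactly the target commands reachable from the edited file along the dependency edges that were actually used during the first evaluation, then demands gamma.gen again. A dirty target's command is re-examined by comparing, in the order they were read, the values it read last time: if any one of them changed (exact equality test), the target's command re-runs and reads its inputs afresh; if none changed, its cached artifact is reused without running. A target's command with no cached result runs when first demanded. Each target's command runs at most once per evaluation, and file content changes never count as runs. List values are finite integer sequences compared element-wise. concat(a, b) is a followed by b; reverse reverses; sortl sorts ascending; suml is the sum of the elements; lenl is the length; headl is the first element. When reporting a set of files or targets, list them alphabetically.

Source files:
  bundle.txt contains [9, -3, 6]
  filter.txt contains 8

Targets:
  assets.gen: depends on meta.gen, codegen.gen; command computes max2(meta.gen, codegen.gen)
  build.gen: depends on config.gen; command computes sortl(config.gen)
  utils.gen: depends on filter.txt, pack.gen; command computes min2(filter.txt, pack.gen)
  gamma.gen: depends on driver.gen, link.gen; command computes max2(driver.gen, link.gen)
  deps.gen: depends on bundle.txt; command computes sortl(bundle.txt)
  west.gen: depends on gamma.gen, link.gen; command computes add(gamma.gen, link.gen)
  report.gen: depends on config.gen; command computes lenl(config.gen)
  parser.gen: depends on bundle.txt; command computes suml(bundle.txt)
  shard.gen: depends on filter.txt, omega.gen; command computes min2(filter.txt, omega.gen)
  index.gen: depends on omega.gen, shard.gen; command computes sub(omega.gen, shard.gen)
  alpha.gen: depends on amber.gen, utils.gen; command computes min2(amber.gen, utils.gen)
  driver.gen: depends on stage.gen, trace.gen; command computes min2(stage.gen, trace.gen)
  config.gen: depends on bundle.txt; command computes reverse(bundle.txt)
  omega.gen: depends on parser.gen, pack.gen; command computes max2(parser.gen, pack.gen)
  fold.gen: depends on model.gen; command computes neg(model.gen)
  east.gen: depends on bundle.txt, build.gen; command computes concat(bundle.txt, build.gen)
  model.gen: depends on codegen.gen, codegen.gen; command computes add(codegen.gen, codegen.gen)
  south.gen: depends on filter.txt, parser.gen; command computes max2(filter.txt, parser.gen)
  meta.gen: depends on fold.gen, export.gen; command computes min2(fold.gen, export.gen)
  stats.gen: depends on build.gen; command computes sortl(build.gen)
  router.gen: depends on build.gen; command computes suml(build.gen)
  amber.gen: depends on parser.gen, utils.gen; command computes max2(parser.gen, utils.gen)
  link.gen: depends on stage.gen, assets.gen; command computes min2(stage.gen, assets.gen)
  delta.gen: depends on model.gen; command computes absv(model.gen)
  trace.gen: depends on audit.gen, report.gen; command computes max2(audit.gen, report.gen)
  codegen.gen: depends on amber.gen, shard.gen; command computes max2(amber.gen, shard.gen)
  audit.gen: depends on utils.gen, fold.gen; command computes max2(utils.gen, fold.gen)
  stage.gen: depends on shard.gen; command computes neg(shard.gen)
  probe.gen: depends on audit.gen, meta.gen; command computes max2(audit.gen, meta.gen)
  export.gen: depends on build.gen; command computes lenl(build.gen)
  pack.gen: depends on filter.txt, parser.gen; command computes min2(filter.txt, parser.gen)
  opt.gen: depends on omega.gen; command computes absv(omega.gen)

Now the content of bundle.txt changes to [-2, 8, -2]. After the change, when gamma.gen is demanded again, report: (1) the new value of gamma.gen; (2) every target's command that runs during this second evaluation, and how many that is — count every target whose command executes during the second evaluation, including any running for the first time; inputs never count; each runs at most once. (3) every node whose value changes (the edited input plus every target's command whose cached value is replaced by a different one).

gamma.gen now evaluates to -4.
Run set: amber.gen, assets.gen, audit.gen, build.gen, codegen.gen, config.gen, driver.gen, export.gen, fold.gen, gamma.gen, link.gen, meta.gen, model.gen, omega.gen, pack.gen, parser.gen, report.gen, shard.gen, stage.gen, trace.gen, utils.gen (21 run).
Changed values: amber.gen, assets.gen, audit.gen, build.gen, bundle.txt, codegen.gen, config.gen, driver.gen, fold.gen, gamma.gen, link.gen, meta.gen, model.gen, omega.gen, pack.gen, parser.gen, shard.gen, stage.gen, trace.gen, utils.gen.

Initial pass — values computed on the first demand:
  config.gen = reverse([9, -3, 6]) = [6, -3, 9]
  build.gen = sortl([6, -3, 9]) = [-3, 6, 9]
  export.gen = lenl([-3, 6, 9]) = 3
  parser.gen = suml([9, -3, 6]) = 12
  pack.gen = min2(8, 12) = 8
  omega.gen = max2(12, 8) = 12
  report.gen = lenl([6, -3, 9]) = 3
  shard.gen = min2(8, 12) = 8
  stage.gen = neg(8) = -8
  utils.gen = min2(8, 8) = 8
  amber.gen = max2(12, 8) = 12
  codegen.gen = max2(12, 8) = 12
  model.gen = add(12, 12) = 24
  fold.gen = neg(24) = -24
  audit.gen = max2(8, -24) = 8
  meta.gen = min2(-24, 3) = -24
  assets.gen = max2(-24, 12) = 12
  link.gen = min2(-8, 12) = -8
  trace.gen = max2(8, 3) = 8
  driver.gen = min2(-8, 8) = -8
  gamma.gen = max2(-8, -8) = -8

Second demand — change propagation:
  config.gen: re-runs because bundle.txt [9, -3, 6]->[-2, 8, -2]; new result [-2, 8, -2].
  build.gen: re-runs because config.gen [6, -3, 9]->[-2, 8, -2]; new result [-2, -2, 8].
  export.gen: re-runs because build.gen [-3, 6, 9]->[-2, -2, 8]; new result 3 (unchanged).
  parser.gen: re-runs because bundle.txt [9, -3, 6]->[-2, 8, -2]; new result 4.
  pack.gen: re-runs because parser.gen 12->4; new result 4.
  omega.gen: re-runs because parser.gen 12->4; pack.gen 8->4; new result 4.
  report.gen: re-runs because config.gen [6, -3, 9]->[-2, 8, -2]; new result 3 (unchanged).
  shard.gen: re-runs because omega.gen 12->4; new result 4.
  stage.gen: re-runs because shard.gen 8->4; new result -4.
  utils.gen: re-runs because pack.gen 8->4; new result 4.
  amber.gen: re-runs because parser.gen 12->4; utils.gen 8->4; new result 4.
  codegen.gen: re-runs because amber.gen 12->4; shard.gen 8->4; new result 4.
  model.gen: re-runs because codegen.gen 12->4; codegen.gen 12->4; new result 8.
  fold.gen: re-runs because model.gen 24->8; new result -8.
  audit.gen: re-runs because utils.gen 8->4; fold.gen -24->-8; new result 4.
  meta.gen: re-runs because fold.gen -24->-8; new result -8.
  assets.gen: re-runs because meta.gen -24->-8; codegen.gen 12->4; new result 4.
  link.gen: re-runs because stage.gen -8->-4; assets.gen 12->4; new result -4.
  trace.gen: re-runs because audit.gen 8->4; new result 4.
  driver.gen: re-runs because stage.gen -8->-4; trace.gen 8->4; new result -4.
  gamma.gen: re-runs because driver.gen -8->-4; link.gen -8->-4; new result -4.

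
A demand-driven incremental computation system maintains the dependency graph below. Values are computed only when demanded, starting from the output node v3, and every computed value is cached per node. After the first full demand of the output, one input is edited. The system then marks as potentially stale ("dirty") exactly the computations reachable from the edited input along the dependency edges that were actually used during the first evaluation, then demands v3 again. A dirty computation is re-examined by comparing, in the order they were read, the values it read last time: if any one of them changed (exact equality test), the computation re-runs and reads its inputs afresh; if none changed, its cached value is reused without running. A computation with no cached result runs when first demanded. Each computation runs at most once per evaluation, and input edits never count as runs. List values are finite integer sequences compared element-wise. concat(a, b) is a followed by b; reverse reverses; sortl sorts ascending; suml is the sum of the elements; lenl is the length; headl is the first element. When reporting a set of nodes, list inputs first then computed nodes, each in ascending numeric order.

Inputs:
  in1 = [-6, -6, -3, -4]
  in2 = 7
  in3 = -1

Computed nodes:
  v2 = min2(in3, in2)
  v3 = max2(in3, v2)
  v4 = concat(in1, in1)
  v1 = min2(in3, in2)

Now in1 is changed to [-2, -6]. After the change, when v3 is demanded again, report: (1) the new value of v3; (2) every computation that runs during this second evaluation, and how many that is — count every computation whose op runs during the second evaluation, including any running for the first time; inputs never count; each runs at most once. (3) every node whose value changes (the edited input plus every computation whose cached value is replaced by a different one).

First evaluation (everything demanded from the output):
  v2 = min2(-1, 7) = -1
  v3 = max2(-1, -1) = -1

Propagation after the edit:
  in1 feeds no computation that the output demands — nothing is marked dirty and nothing runs.

Key observation: in1 is never demanded by the output, so the edit triggers no recomputation at all.

New value of v3: -1.
Computations that run: none — 0 in total.
Values that change: in1.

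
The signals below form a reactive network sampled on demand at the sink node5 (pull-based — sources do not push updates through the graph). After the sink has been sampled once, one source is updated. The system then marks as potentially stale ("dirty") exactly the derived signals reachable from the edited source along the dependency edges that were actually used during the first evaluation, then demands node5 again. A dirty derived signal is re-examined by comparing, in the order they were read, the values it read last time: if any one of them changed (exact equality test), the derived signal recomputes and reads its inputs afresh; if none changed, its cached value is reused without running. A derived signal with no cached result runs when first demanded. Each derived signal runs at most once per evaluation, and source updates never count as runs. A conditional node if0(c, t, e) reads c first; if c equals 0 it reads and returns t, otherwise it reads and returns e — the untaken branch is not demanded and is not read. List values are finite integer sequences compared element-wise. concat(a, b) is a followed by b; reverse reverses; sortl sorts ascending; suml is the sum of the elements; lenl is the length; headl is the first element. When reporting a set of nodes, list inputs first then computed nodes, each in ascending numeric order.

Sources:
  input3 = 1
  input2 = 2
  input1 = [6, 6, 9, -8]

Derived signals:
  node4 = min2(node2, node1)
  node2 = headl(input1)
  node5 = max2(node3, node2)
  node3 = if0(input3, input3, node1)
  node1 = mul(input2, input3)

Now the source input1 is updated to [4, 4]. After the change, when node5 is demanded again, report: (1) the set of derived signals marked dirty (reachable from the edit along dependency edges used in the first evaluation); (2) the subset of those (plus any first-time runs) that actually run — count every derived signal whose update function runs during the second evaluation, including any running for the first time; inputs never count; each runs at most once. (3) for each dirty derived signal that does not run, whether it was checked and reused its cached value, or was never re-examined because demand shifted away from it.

Dirty set: node2, node5.
Run set: node2, node5 (2 run).
All dirty derived signals ended up running.

Initial pass — values computed on the first demand:
  node1 = mul(2, 1) = 2
  node2 = headl([6, 6, 9, -8]) = 6
  node3 = if0(input3=1 -> else branch node1) = 2
  node5 = max2(2, 6) = 6

Second demand — change propagation:
  node2: re-runs because input1 [6, 6, 9, -8]->[4, 4]; new result 4.
  node5: re-runs because node2 6->4; new result 4.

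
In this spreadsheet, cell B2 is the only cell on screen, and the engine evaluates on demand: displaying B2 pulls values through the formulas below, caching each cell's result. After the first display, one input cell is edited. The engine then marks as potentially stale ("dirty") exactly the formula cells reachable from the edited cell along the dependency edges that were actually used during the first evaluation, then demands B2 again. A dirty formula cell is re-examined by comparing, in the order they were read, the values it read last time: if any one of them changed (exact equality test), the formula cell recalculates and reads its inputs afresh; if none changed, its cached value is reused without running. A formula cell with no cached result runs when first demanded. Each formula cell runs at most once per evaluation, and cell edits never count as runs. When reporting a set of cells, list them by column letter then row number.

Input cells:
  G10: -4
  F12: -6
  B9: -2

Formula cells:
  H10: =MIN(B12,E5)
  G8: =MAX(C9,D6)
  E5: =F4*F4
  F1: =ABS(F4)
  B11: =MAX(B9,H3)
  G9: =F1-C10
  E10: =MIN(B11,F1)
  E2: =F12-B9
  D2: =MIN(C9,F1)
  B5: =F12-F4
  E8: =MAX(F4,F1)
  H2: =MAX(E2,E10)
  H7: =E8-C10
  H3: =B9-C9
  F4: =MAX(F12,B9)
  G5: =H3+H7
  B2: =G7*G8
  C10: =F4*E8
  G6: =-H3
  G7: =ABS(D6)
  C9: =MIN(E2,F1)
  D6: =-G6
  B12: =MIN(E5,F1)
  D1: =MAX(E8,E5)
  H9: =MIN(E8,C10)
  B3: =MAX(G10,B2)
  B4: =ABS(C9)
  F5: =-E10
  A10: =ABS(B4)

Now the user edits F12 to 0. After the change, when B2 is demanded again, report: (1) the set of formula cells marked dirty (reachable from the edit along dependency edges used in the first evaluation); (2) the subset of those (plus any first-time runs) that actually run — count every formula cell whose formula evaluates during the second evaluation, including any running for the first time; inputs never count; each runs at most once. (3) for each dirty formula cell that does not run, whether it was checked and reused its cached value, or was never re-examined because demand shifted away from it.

Initial pass — values computed on the first demand:
  E2 = -6 - -2 = -4
  F4 = MAX(-6, -2) = -2
  F1 = ABS(-2) = 2
  C9 = MIN(-4, 2) = -4
  H3 = -2 - -4 = 2
  G6 = -(2) = -2
  D6 = -(-2) = 2
  G7 = ABS(2) = 2
  G8 = MAX(-4, 2) = 2
  B2 = 2 * 2 = 4

Second demand — change propagation:
  E2: re-runs because F12 -6->0; new result 2.
  F4: re-runs because F12 -6->0; new result 0.
  F1: re-runs because F4 -2->0; new result 0.
  C9: re-runs because E2 -4->2; F1 2->0; new result 0.
  H3: re-runs because C9 -4->0; new result -2.
  G6: re-runs because H3 2->-2; new result 2.
  D6: re-runs because G6 -2->2; new result -2.
  G7: re-runs because D6 2->-2; new result 2 (unchanged).
  G8: re-runs because C9 -4->0; D6 2->-2; new result 0.
  B2: re-runs because G8 2->0; new result 0.

Dirty set: B2, C9, D6, E2, F1, F4, G6, G7, G8, H3.
Run set: B2, C9, D6, E2, F1, F4, G6, G7, G8, H3 (10 run).
All dirty formula cells ended up running.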